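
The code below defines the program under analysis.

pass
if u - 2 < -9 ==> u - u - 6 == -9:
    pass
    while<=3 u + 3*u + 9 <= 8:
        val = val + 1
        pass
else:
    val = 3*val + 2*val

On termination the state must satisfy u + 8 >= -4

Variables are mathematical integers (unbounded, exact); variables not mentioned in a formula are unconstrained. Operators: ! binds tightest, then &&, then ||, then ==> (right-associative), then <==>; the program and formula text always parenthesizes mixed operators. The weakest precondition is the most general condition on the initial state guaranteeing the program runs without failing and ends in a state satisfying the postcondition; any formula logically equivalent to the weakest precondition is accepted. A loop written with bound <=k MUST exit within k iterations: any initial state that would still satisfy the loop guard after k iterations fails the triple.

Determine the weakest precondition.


Working backward. After the program, the postcondition u + 8 >= -4 must hold; in canonical form it is u >= -12.
Then branch requires (4*u <= -1 ==> ((4*u <= -1 ==> ((4*u <= -1 ==> ((!(4*u <= -1)) && u >= -12)) && ((!(4*u <= -1)) ==> u >= -12))) && ((!(4*u <= -1)) ==> u >= -12))) && ((!(4*u <= -1)) ==> u >= -12); else branch requires u >= -12.
Before the if: ((!(u < -7)) ==> ((4*u <= -1 ==> ((4*u <= -1 ==> ((4*u <= -1 ==> ((!(4*u <= -1)) && u >= -12)) && ((!(4*u <= -1)) ==> u >= -12))) && ((!(4*u <= -1)) ==> u >= -12))) && ((!(4*u <= -1)) ==> u >= -12))) && (u < -7 ==> u >= -12)
Before skip: ((!(u < -7)) ==> ((4*u <= -1 ==> ((4*u <= -1 ==> ((4*u <= -1 ==> ((!(4*u <= -1)) && u >= -12)) && ((!(4*u <= -1)) ==> u >= -12))) && ((!(4*u <= -1)) ==> u >= -12))) && ((!(4*u <= -1)) ==> u >= -12))) && (u < -7 ==> u >= -12)
Answer: WP = ((!(u < -7)) ==> ((4*u <= -1 ==> ((4*u <= -1 ==> ((4*u <= -1 ==> ((!(4*u <= -1)) && u >= -12)) && ((!(4*u <= -1)) ==> u >= -12))) && ((!(4*u <= -1)) ==> u >= -12))) && ((!(4*u <= -1)) ==> u >= -12))) && (u < -7 ==> u >= -12)


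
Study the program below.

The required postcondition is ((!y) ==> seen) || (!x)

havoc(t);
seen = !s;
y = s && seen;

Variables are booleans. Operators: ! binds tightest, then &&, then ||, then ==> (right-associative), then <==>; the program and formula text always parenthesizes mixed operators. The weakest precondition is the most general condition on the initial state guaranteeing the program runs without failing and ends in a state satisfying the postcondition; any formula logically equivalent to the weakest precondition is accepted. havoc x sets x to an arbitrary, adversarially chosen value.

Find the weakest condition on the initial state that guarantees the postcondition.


Working backward. After the program, ((!y) ==> seen) || (!x) must hold.
Before y := s && seen: ((!(s && seen)) ==> seen) || (!x)
Before seen := !s: (!s) || (!x)
Before havoc t: (!s) || (!x)
Answer: WP = (!s) || (!x)


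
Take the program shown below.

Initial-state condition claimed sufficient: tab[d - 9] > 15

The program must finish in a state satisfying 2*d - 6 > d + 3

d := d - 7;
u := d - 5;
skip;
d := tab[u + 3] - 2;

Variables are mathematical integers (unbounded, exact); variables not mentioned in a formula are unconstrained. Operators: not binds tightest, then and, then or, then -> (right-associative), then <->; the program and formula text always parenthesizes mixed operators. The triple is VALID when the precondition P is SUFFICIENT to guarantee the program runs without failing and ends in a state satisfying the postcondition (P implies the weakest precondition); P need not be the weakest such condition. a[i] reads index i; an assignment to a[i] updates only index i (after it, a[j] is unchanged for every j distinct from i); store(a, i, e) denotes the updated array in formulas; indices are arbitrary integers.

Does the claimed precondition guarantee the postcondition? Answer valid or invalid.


Working backward. After the program, the postcondition 2*d - 6 > d + 3 must hold; in canonical form it is d > 9.
Before d := tab[u + 3] - 2: tab[u + 3] > 11
Before skip: tab[u + 3] > 11
Before u := d - 5: tab[d - 2] > 11
Before d := d - 7: tab[d - 9] > 11
The weakest precondition is tab[d - 9] > 11.
Check whether tab[d - 9] > 15 implies it.
Every state satisfying the precondition satisfies the weakest precondition: the implication holds.
Answer: valid


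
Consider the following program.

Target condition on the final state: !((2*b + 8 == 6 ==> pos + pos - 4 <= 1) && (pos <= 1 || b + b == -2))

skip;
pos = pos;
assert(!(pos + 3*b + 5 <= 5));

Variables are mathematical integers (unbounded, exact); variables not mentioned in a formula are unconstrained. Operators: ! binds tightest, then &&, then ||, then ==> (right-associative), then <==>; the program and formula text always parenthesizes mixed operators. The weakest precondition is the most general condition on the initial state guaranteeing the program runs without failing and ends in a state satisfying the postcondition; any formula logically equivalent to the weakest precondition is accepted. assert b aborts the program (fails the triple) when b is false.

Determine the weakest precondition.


Working backward. After the program, the postcondition !((2*b + 8 == 6 ==> pos + pos - 4 <= 1) && (pos <= 1 || b + b == -2)) must hold; in canonical form it is !((2*b == -2 ==> 2*pos <= 5) && (pos <= 1 || 2*b == -2)).
Before assert !(pos + 3*b + 5 <= 5): (!(3*b + pos <= 0)) && (!((2*b == -2 ==> 2*pos <= 5) && (pos <= 1 || 2*b == -2)))
Before pos := pos: (!(3*b + pos <= 0)) && (!((2*b == -2 ==> 2*pos <= 5) && (pos <= 1 || 2*b == -2)))
Before skip: (!(3*b + pos <= 0)) && (!((2*b == -2 ==> 2*pos <= 5) && (pos <= 1 || 2*b == -2)))
Answer: WP = (!(3*b + pos <= 0)) && (!((2*b == -2 ==> 2*pos <= 5) && (pos <= 1 || 2*b == -2)))


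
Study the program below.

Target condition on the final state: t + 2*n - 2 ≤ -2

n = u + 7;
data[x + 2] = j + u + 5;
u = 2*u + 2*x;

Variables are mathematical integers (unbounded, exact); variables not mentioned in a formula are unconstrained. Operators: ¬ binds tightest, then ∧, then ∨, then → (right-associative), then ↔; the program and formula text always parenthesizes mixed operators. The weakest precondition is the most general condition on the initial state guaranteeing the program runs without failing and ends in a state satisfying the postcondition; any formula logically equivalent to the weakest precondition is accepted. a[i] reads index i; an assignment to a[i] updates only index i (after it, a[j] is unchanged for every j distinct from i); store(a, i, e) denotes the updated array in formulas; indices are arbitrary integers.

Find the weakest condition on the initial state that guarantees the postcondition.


Working backward. After the program, the postcondition t + 2*n - 2 ≤ -2 must hold; in canonical form it is 2*n + t ≤ 0.
Before u := 2*u + 2*x: 2*n + t ≤ 0
Before data[x + 2] := j + u + 5: 2*n + t ≤ 0
Before n := u + 7: t + 2*u ≤ -14
Answer: WP = t + 2*u ≤ -14


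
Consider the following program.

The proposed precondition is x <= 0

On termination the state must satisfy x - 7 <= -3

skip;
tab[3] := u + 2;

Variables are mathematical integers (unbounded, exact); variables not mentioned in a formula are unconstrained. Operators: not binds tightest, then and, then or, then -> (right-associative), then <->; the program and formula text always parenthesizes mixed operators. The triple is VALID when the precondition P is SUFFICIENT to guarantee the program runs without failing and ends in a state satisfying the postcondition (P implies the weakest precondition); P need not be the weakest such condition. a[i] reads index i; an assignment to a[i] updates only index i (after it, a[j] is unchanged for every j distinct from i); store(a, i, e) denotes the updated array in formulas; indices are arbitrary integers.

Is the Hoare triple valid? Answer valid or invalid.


Working backward. After the program, the postcondition x - 7 <= -3 must hold; in canonical form it is x <= 4.
Before tab[3] := u + 2: x <= 4
Before skip: x <= 4
The weakest precondition is x <= 4.
Check whether x <= 0 implies it.
Every state satisfying the precondition satisfies the weakest precondition: the implication holds.
Answer: valid


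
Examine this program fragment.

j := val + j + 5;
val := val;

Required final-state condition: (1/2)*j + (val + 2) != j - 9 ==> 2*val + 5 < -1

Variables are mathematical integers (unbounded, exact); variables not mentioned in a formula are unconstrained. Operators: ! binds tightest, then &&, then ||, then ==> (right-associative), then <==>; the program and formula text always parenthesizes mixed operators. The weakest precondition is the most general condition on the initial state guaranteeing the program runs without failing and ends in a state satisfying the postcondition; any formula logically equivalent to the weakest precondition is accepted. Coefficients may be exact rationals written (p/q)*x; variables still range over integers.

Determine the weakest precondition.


Working backward. After the program, the postcondition (1/2)*j + (val + 2) != j - 9 ==> 2*val + 5 < -1 must hold; in canonical form it is val != (1/2)*j - 11 ==> 2*val < -6.
Before val := val: val != (1/2)*j - 11 ==> 2*val < -6
Before j := val + j + 5: (1/2)*val != (1/2)*j - 17/2 ==> 2*val < -6
Answer: WP = (1/2)*val != (1/2)*j - 17/2 ==> 2*val < -6


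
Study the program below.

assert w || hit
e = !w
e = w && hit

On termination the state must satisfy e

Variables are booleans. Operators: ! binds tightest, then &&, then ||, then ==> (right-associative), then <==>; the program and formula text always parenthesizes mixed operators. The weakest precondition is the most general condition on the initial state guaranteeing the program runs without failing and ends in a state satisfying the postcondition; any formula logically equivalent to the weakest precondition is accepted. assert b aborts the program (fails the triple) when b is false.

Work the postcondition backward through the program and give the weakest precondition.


Working backward. After the program, e must hold.
Before e := w && hit: w && hit
Before e := !w: w && hit
Before assert w || hit: (w || hit) && w && hit
Answer: WP = (w || hit) && w && hit


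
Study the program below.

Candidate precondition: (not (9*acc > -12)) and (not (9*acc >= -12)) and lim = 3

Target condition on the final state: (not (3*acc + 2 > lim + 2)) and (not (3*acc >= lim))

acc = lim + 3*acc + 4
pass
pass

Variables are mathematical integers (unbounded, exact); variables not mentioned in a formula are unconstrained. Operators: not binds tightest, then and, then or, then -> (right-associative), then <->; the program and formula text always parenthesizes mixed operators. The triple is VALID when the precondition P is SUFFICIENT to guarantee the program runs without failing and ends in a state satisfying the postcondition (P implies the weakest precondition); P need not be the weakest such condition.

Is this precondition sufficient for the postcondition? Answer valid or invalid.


Working backward. After the program, the postcondition (not (3*acc + 2 > lim + 2)) and (not (3*acc >= lim)) must hold; in canonical form it is (not (3*acc > lim)) and (not (3*acc >= lim)).
Before skip: (not (3*acc > lim)) and (not (3*acc >= lim))
Before skip: (not (3*acc > lim)) and (not (3*acc >= lim))
Before acc := lim + 3*acc + 4: (not (9*acc + 2*lim > -12)) and (not (9*acc + 2*lim >= -12))
The weakest precondition is (not (9*acc + 2*lim > -12)) and (not (9*acc + 2*lim >= -12)).
Check whether (not (9*acc > -12)) and (not (9*acc >= -12)) and lim = 3 implies it.
Countermodel: at the initial state acc = -2, lim = 3, the precondition holds but the weakest precondition fails.
Answer: invalid


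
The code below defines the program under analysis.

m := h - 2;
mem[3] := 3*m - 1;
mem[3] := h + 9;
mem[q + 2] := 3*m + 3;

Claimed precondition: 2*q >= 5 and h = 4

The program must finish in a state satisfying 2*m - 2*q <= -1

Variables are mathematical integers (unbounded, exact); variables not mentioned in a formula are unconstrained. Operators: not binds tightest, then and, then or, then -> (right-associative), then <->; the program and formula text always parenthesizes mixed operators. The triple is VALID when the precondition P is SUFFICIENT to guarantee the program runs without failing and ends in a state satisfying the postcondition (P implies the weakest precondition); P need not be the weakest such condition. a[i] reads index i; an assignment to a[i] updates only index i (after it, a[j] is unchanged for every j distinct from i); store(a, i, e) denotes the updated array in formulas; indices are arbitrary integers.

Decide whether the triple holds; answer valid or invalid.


Working backward. After the program, the postcondition 2*m - 2*q <= -1 must hold; in canonical form it is 2*m <= 2*q - 1.
Before mem[q + 2] := 3*m + 3: 2*m <= 2*q - 1
Before mem[3] := h + 9: 2*m <= 2*q - 1
Before mem[3] := 3*m - 1: 2*m <= 2*q - 1
Before m := h - 2: 2*h <= 2*q + 3
The weakest precondition is 2*h <= 2*q + 3.
Check whether 2*q >= 5 and h = 4 implies it.
Every state satisfying the precondition satisfies the weakest precondition: the implication holds.
Answer: valid


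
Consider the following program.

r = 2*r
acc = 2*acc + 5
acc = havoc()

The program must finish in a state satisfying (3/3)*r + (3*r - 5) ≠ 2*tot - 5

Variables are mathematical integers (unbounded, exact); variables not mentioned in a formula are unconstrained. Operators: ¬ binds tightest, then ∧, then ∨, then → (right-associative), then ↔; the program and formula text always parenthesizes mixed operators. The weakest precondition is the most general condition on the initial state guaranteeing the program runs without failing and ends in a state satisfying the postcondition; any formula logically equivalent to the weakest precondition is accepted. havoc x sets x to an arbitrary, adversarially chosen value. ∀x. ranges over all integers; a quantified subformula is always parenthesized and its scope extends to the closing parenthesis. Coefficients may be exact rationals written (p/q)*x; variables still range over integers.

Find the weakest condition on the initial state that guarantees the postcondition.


Working backward. After the program, the postcondition (3/3)*r + (3*r - 5) ≠ 2*tot - 5 must hold; in canonical form it is 4*r ≠ 2*tot.
Before havoc acc: 4*r ≠ 2*tot
Before acc := 2*acc + 5: 4*r ≠ 2*tot
Before r := 2*r: 8*r ≠ 2*tot
Answer: WP = 8*r ≠ 2*tot


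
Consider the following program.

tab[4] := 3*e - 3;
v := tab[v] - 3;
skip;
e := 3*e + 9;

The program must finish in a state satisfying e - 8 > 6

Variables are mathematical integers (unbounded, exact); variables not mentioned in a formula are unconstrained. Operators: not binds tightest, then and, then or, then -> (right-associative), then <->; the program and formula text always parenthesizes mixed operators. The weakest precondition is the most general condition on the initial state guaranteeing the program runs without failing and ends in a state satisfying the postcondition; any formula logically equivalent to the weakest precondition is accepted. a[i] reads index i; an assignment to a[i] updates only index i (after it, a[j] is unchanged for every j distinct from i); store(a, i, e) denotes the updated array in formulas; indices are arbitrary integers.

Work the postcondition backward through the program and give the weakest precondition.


Working backward. After the program, the postcondition e - 8 > 6 must hold; in canonical form it is e > 14.
Before e := 3*e + 9: 3*e > 5
Before skip: 3*e > 5
Before v := tab[v] - 3: 3*e > 5
Before tab[4] := 3*e - 3: 3*e > 5
Answer: WP = 3*e > 5


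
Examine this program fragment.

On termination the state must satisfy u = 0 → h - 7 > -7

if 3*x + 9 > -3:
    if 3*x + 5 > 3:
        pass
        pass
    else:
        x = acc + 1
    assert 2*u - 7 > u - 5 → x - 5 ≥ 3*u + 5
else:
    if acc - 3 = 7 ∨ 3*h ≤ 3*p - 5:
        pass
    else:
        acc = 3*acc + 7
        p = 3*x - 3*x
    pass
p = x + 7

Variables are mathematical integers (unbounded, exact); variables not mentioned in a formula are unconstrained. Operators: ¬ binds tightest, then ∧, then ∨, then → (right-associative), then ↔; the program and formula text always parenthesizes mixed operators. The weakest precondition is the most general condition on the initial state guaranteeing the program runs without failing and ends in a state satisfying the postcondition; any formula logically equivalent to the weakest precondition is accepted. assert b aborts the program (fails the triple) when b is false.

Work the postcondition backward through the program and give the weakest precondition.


Working backward. After the program, the postcondition u = 0 → h - 7 > -7 must hold; in canonical form it is u = 0 → h > 0.
Before p := x + 7: u = 0 → h > 0
Then branch requires (3*x > -2 → ((u > 2 → x ≥ 3*u + 10) ∧ (u = 0 → h > 0))) ∧ ((¬(3*x > -2)) → ((u > 2 → acc ≥ 3*u + 9) ∧ (u = 0 → h > 0))); else branch requires ((acc = 10 ∨ 3*h ≤ 3*p - 5) → (u = 0 → h > 0)) ∧ ((¬(acc = 10 ∨ 3*h ≤ 3*p - 5)) → (u = 0 → h > 0)).
Before the if: (3*x > -12 → ((3*x > -2 → ((u > 2 → x ≥ 3*u + 10) ∧ (u = 0 → h > 0))) ∧ ((¬(3*x > -2)) → ((u > 2 → acc ≥ 3*u + 9) ∧ (u = 0 → h > 0))))) ∧ ((¬(3*x > -12)) → (((acc = 10 ∨ 3*h ≤ 3*p - 5) → (u = 0 → h > 0)) ∧ ((¬(acc = 10 ∨ 3*h ≤ 3*p - 5)) → (u = 0 → h > 0))))
Answer: WP = (3*x > -12 → ((3*x > -2 → ((u > 2 → x ≥ 3*u + 10) ∧ (u = 0 → h > 0))) ∧ ((¬(3*x > -2)) → ((u > 2 → acc ≥ 3*u + 9) ∧ (u = 0 → h > 0))))) ∧ ((¬(3*x > -12)) → (((acc = 10 ∨ 3*h ≤ 3*p - 5) → (u = 0 → h > 0)) ∧ ((¬(acc = 10 ∨ 3*h ≤ 3*p - 5)) → (u = 0 → h > 0))))


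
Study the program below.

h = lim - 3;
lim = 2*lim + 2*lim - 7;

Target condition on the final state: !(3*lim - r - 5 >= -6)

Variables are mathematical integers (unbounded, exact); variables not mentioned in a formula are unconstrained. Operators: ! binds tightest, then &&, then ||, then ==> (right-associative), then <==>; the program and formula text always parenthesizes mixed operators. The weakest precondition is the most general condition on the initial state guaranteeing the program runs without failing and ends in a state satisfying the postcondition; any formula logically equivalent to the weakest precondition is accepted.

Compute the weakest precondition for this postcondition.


Working backward. After the program, the postcondition !(3*lim - r - 5 >= -6) must hold; in canonical form it is !(3*lim >= r - 1).
Before lim := 2*lim + 2*lim - 7: !(12*lim >= r + 20)
Before h := lim - 3: !(12*lim >= r + 20)
Answer: WP = !(12*lim >= r + 20)


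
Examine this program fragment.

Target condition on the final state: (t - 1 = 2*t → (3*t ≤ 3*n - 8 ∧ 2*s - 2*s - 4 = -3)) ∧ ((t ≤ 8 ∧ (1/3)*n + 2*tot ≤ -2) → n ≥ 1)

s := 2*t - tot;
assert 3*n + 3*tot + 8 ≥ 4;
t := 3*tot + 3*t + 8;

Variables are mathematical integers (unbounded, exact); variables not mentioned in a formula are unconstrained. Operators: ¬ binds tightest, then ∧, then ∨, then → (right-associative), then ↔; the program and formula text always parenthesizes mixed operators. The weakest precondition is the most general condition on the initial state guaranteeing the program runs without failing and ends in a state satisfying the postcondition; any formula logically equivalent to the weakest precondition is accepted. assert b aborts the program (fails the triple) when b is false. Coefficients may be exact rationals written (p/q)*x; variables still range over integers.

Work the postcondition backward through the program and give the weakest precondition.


Working backward. After the program, the postcondition (t - 1 = 2*t → (3*t ≤ 3*n - 8 ∧ 2*s - 2*s - 4 = -3)) ∧ ((t ≤ 8 ∧ (1/3)*n + 2*tot ≤ -2) → n ≥ 1) must hold; in canonical form it is (¬(t = -1)) ∧ ((t ≤ 8 ∧ (1/3)*n + 2*tot ≤ -2) → n ≥ 1).
Before t := 3*tot + 3*t + 8: (¬(3*t + 3*tot = -9)) ∧ ((3*t + 3*tot ≤ 0 ∧ (1/3)*n + 2*tot ≤ -2) → n ≥ 1)
Before assert 3*n + 3*tot + 8 ≥ 4: 3*n + 3*tot ≥ -4 ∧ (¬(3*t + 3*tot = -9)) ∧ ((3*t + 3*tot ≤ 0 ∧ (1/3)*n + 2*tot ≤ -2) → n ≥ 1)
Before s := 2*t - tot: 3*n + 3*tot ≥ -4 ∧ (¬(3*t + 3*tot = -9)) ∧ ((3*t + 3*tot ≤ 0 ∧ (1/3)*n + 2*tot ≤ -2) → n ≥ 1)
Answer: WP = 3*n + 3*tot ≥ -4 ∧ (¬(3*t + 3*tot = -9)) ∧ ((3*t + 3*tot ≤ 0 ∧ (1/3)*n + 2*tot ≤ -2) → n ≥ 1)


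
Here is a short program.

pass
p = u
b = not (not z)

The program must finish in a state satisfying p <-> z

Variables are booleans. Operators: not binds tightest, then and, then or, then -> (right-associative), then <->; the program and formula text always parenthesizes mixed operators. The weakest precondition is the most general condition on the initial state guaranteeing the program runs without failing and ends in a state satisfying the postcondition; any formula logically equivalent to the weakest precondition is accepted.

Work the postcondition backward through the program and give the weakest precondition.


Working backward. After the program, p <-> z must hold.
Before b := not (not z): p <-> z
Before p := u: u <-> z
Before skip: u <-> z
Answer: WP = u <-> z


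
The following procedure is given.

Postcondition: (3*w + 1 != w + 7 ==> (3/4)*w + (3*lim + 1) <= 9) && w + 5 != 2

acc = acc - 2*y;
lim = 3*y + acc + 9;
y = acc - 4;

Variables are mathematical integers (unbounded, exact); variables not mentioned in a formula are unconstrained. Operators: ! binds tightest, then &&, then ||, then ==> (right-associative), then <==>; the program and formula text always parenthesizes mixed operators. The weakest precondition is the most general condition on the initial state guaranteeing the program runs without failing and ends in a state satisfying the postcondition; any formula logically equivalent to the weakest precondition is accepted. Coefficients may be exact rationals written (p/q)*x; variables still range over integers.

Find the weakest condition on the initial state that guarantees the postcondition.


Working backward. After the program, the postcondition (3*w + 1 != w + 7 ==> (3/4)*w + (3*lim + 1) <= 9) && w + 5 != 2 must hold; in canonical form it is (2*w != 6 ==> 3*lim + (3/4)*w <= 8) && w != -3.
Before y := acc - 4: (2*w != 6 ==> 3*lim + (3/4)*w <= 8) && w != -3
Before lim := 3*y + acc + 9: (2*w != 6 ==> 3*acc + (3/4)*w + 9*y <= -19) && w != -3
Before acc := acc - 2*y: (2*w != 6 ==> 3*acc + (3/4)*w + 3*y <= -19) && w != -3
Answer: WP = (2*w != 6 ==> 3*acc + (3/4)*w + 3*y <= -19) && w != -3


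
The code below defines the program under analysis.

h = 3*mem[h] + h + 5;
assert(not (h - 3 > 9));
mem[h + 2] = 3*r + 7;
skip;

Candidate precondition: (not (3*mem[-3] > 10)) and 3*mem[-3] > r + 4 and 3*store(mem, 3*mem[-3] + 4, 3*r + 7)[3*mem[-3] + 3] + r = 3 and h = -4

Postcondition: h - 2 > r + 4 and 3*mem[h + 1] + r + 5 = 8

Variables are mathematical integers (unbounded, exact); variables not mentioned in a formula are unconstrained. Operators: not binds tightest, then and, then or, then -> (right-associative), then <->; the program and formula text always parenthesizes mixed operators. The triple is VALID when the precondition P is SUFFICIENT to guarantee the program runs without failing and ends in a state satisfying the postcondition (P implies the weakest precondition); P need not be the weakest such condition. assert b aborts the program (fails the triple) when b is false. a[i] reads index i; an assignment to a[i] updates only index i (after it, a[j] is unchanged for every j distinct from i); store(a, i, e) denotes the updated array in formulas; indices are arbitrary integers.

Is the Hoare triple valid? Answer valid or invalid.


Working backward. After the program, the postcondition h - 2 > r + 4 and 3*mem[h + 1] + r + 5 = 8 must hold; in canonical form it is h > r + 6 and 3*mem[h + 1] + r = 3.
Before skip: h > r + 6 and 3*mem[h + 1] + r = 3
Before mem[h + 2] := 3*r + 7: h > r + 6 and 3*store(mem, h + 2, 3*r + 7)[h + 1] + r = 3
Before assert not (h - 3 > 9): (not (h > 12)) and h > r + 6 and 3*store(mem, h + 2, 3*r + 7)[h + 1] + r = 3
Before h := 3*mem[h] + h + 5: (not (3*mem[h] + h > 7)) and 3*mem[h] + h > r + 1 and 3*store(mem, 3*mem[h] + h + 7, 3*r + 7)[3*mem[h] + h + 6] + r = 3
The weakest precondition is (not (3*mem[h] + h > 7)) and 3*mem[h] + h > r + 1 and 3*store(mem, 3*mem[h] + h + 7, 3*r + 7)[3*mem[h] + h + 6] + r = 3.
Check whether (not (3*mem[-3] > 10)) and 3*mem[-3] > r + 4 and 3*store(mem, 3*mem[-3] + 4, 3*r + 7)[3*mem[-3] + 3] + r = 3 and h = -4 implies it.
Countermodel: at the initial state h = -4, mem = {[-4] = 4, [-3] = 2, [9] = 1, [10] = 5, [14] = 5, [15] = 5, elsewhere 5}, r = 0, the precondition holds but the weakest precondition fails.
Answer: invalid


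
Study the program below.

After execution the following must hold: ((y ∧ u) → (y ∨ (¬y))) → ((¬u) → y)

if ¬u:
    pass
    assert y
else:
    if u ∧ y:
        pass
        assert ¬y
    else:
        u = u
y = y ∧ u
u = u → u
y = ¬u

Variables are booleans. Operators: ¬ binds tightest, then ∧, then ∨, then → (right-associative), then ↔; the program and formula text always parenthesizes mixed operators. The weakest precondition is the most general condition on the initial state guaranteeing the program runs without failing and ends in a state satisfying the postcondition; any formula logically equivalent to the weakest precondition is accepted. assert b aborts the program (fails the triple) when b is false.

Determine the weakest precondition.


Working backward. After the program, the postcondition ((y ∧ u) → (y ∨ (¬y))) → ((¬u) → y) must hold; in canonical form it is (¬u) → y.
Before y := ¬u: true
Before u := u → u: true
Before y := y ∧ u: true
Then branch requires y; else branch requires (u ∧ y) → (¬y).
Before the if: ((¬u) → y) ∧ (u → ((u ∧ y) → (¬y)))
Answer: WP = ((¬u) → y) ∧ (u → ((u ∧ y) → (¬y)))


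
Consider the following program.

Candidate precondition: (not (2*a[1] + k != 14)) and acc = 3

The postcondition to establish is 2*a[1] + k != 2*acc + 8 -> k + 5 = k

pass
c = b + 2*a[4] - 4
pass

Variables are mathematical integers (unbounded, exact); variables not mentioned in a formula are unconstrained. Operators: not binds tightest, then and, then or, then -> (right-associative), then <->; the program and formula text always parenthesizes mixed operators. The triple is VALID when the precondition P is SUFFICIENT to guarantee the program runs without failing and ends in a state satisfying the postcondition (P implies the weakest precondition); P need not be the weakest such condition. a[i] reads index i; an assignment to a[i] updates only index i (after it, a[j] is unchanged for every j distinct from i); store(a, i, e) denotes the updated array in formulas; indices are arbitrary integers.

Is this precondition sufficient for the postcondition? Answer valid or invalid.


Working backward. After the program, the postcondition 2*a[1] + k != 2*acc + 8 -> k + 5 = k must hold; in canonical form it is not (2*a[1] + k != 2*acc + 8).
Before skip: not (2*a[1] + k != 2*acc + 8)
Before c := b + 2*a[4] - 4: not (2*a[1] + k != 2*acc + 8)
Before skip: not (2*a[1] + k != 2*acc + 8)
The weakest precondition is not (2*a[1] + k != 2*acc + 8).
Check whether (not (2*a[1] + k != 14)) and acc = 3 implies it.
Every state satisfying the precondition satisfies the weakest precondition: the implication holds.
Answer: valid


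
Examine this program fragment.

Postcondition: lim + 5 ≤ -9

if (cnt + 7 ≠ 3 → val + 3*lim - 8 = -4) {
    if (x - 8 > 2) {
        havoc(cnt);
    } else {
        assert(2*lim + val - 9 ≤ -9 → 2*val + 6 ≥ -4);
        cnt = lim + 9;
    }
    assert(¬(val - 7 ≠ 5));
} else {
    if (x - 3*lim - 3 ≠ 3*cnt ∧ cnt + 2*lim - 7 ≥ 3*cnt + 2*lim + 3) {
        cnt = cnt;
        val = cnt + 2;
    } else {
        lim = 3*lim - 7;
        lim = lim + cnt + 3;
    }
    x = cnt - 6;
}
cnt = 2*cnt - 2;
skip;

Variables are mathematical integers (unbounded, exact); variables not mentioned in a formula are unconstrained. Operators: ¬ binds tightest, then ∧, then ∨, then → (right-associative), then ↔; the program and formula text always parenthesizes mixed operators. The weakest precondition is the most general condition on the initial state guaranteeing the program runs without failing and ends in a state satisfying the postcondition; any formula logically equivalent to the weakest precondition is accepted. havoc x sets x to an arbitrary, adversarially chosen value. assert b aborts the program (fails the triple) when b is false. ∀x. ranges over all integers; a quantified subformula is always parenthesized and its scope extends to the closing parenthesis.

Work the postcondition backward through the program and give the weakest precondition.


Working backward. After the program, the postcondition lim + 5 ≤ -9 must hold; in canonical form it is lim ≤ -14.
Before skip: lim ≤ -14
Before cnt := 2*cnt - 2: lim ≤ -14
Then branch requires (x > 10 → ((¬(val ≠ 12)) ∧ lim ≤ -14)) ∧ ((¬(x > 10)) → ((2*lim + val ≤ 0 → 2*val ≥ -10) ∧ (¬(val ≠ 12)) ∧ lim ≤ -14)); else branch requires ((x ≠ 3*cnt + 3*lim + 3 ∧ 2*cnt ≤ -10) → lim ≤ -14) ∧ ((¬(x ≠ 3*cnt + 3*lim + 3 ∧ 2*cnt ≤ -10)) → cnt + 3*lim ≤ -10).
Before the if: ((cnt ≠ -4 → 3*lim + val = 4) → ((x > 10 → ((¬(val ≠ 12)) ∧ lim ≤ -14)) ∧ ((¬(x > 10)) → ((2*lim + val ≤ 0 → 2*val ≥ -10) ∧ (¬(val ≠ 12)) ∧ lim ≤ -14)))) ∧ ((¬(cnt ≠ -4 → 3*lim + val = 4)) → (((x ≠ 3*cnt + 3*lim + 3 ∧ 2*cnt ≤ -10) → lim ≤ -14) ∧ ((¬(x ≠ 3*cnt + 3*lim + 3 ∧ 2*cnt ≤ -10)) → cnt + 3*lim ≤ -10)))
Answer: WP = ((cnt ≠ -4 → 3*lim + val = 4) → ((x > 10 → ((¬(val ≠ 12)) ∧ lim ≤ -14)) ∧ ((¬(x > 10)) → ((2*lim + val ≤ 0 → 2*val ≥ -10) ∧ (¬(val ≠ 12)) ∧ lim ≤ -14)))) ∧ ((¬(cnt ≠ -4 → 3*lim + val = 4)) → (((x ≠ 3*cnt + 3*lim + 3 ∧ 2*cnt ≤ -10) → lim ≤ -14) ∧ ((¬(x ≠ 3*cnt + 3*lim + 3 ∧ 2*cnt ≤ -10)) → cnt + 3*lim ≤ -10)))


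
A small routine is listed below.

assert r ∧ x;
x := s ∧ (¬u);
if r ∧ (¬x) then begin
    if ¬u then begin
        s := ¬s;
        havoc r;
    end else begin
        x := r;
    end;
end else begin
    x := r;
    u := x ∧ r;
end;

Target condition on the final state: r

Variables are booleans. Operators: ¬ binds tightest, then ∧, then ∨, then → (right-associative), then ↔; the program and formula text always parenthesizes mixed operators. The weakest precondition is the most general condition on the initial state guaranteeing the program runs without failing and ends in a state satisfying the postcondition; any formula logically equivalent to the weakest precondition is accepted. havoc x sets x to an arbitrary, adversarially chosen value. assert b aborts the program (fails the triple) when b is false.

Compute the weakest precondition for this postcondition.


Working backward. After the program, r must hold.
Then branch requires u ∧ (u → r); else branch requires r.
Before the if: ((r ∧ (¬x)) → (u ∧ (u → r))) ∧ ((¬(r ∧ (¬x))) → r)
Before x := s ∧ (¬u): ((r ∧ (¬(s ∧ (¬u)))) → (u ∧ (u → r))) ∧ ((¬(r ∧ (¬(s ∧ (¬u))))) → r)
Before assert r ∧ x: r ∧ x ∧ ((r ∧ (¬(s ∧ (¬u)))) → (u ∧ (u → r))) ∧ ((¬(r ∧ (¬(s ∧ (¬u))))) → r)
Answer: WP = r ∧ x ∧ ((r ∧ (¬(s ∧ (¬u)))) → (u ∧ (u → r))) ∧ ((¬(r ∧ (¬(s ∧ (¬u))))) → r)


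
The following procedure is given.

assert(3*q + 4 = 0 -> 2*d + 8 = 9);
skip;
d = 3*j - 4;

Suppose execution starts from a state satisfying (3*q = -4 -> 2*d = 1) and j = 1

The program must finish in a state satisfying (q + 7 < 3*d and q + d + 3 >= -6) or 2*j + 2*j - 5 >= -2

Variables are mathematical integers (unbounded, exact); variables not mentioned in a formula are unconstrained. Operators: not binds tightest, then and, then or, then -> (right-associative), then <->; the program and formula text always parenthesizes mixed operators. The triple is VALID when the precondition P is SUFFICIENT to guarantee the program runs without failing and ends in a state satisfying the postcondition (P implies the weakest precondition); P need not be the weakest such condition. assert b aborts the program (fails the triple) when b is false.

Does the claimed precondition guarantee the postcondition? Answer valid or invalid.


Working backward. After the program, the postcondition (q + 7 < 3*d and q + d + 3 >= -6) or 2*j + 2*j - 5 >= -2 must hold; in canonical form it is (q < 3*d - 7 and d + q >= -9) or 4*j >= 3.
Before d := 3*j - 4: (q < 9*j - 19 and 3*j + q >= -5) or 4*j >= 3
Before skip: (q < 9*j - 19 and 3*j + q >= -5) or 4*j >= 3
Before assert 3*q + 4 = 0 -> 2*d + 8 = 9: (3*q = -4 -> 2*d = 1) and ((q < 9*j - 19 and 3*j + q >= -5) or 4*j >= 3)
The weakest precondition is (3*q = -4 -> 2*d = 1) and ((q < 9*j - 19 and 3*j + q >= -5) or 4*j >= 3).
Check whether (3*q = -4 -> 2*d = 1) and j = 1 implies it.
Every state satisfying the precondition satisfies the weakest precondition: the implication holds.
Answer: valid


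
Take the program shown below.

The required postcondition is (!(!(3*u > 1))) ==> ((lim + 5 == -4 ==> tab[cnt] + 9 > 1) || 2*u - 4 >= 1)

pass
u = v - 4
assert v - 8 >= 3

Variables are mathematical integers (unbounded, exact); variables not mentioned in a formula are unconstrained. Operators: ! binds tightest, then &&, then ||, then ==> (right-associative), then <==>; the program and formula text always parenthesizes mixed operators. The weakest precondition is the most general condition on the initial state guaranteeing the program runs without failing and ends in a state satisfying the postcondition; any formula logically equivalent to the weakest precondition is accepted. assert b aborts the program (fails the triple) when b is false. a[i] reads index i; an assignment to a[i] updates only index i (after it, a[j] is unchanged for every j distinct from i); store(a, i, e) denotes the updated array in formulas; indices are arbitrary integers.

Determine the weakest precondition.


Working backward. After the program, the postcondition (!(!(3*u > 1))) ==> ((lim + 5 == -4 ==> tab[cnt] + 9 > 1) || 2*u - 4 >= 1) must hold; in canonical form it is 3*u > 1 ==> ((lim == -9 ==> tab[cnt] > -8) || 2*u >= 5).
Before assert v - 8 >= 3: v >= 11 && (3*u > 1 ==> ((lim == -9 ==> tab[cnt] > -8) || 2*u >= 5))
Before u := v - 4: v >= 11 && (3*v > 13 ==> ((lim == -9 ==> tab[cnt] > -8) || 2*v >= 13))
Before skip: v >= 11 && (3*v > 13 ==> ((lim == -9 ==> tab[cnt] > -8) || 2*v >= 13))
Answer: WP = v >= 11 && (3*v > 13 ==> ((lim == -9 ==> tab[cnt] > -8) || 2*v >= 13))


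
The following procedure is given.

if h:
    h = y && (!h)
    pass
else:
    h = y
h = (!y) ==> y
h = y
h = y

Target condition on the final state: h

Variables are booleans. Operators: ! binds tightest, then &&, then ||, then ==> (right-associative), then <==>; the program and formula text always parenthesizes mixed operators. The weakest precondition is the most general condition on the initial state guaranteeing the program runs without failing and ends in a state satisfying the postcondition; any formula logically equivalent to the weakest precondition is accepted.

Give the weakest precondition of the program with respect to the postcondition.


Working backward. After the program, h must hold.
Before h := y: y
Before h := y: y
Before h := (!y) ==> y: y
Then branch requires y; else branch requires y.
Before the if: (h ==> y) && ((!h) ==> y)
Answer: WP = (h ==> y) && ((!h) ==> y)


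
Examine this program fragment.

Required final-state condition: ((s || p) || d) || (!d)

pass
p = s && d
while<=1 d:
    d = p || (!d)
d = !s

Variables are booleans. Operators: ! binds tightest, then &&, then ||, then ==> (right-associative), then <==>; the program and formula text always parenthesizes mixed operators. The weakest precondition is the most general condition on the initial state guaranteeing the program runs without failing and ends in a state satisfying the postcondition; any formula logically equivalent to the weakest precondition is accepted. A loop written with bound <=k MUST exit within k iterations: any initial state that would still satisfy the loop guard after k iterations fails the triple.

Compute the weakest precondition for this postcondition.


Working backward. After the program, the postcondition ((s || p) || d) || (!d) must hold; in canonical form it is true.
Before d := !s: true
Before the loop (bound <=1), unroll the exhaustion recursion (WP_0 = exit-now case; WP_j = one more guarded iteration, up to j = 1):
  WP_0: !d
  WP_1: d ==> (!(p || (!d)))
So before the loop: d ==> (!(p || (!d)))
Before p := s && d: d ==> (!((s && d) || (!d)))
Before skip: d ==> (!((s && d) || (!d)))
Answer: WP = d ==> (!((s && d) || (!d)))


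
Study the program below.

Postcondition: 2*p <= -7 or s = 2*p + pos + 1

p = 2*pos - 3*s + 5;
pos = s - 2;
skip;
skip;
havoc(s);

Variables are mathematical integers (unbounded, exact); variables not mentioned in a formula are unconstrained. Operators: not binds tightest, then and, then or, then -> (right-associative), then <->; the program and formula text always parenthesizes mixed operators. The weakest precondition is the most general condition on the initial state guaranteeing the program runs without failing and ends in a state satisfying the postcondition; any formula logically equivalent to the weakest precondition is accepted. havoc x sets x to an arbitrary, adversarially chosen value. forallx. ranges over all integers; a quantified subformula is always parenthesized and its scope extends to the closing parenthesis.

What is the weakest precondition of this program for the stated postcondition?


Working backward. After the program, 2*p <= -7 or s = 2*p + pos + 1 must hold.
Before havoc s: forall s_1. (2*p <= -7 or s_1 = 2*p + pos + 1)
Before skip: forall s_1. (2*p <= -7 or s_1 = 2*p + pos + 1)
Before skip: forall s_1. (2*p <= -7 or s_1 = 2*p + pos + 1)
Before pos := s - 2: forall s_1. (2*p <= -7 or s_1 = 2*p + s - 1)
Before p := 2*pos - 3*s + 5: forall s_1. (4*pos <= 6*s - 17 or 5*s + s_1 = 4*pos + 9)
Answer: WP = forall s_1. (4*pos <= 6*s - 17 or 5*s + s_1 = 4*pos + 9)


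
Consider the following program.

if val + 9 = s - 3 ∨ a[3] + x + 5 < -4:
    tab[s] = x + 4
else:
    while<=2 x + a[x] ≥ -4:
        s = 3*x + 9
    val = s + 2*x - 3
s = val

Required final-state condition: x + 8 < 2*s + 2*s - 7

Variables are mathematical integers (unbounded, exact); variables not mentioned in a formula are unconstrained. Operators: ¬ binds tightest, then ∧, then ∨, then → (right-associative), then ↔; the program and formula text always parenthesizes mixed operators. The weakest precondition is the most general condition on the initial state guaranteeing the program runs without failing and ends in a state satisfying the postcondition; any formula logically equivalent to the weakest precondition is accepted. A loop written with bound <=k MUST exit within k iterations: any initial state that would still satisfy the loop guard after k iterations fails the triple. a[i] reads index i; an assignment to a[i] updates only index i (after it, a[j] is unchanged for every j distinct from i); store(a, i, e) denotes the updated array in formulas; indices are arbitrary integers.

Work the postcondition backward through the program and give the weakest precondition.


Working backward. After the program, the postcondition x + 8 < 2*s + 2*s - 7 must hold; in canonical form it is x < 4*s - 15.
Before s := val: x < 4*val - 15
Then branch requires x < 4*val - 15; else branch requires (a[x] + x ≥ -4 → ((a[x] + x ≥ -4 → ((¬(a[x] + x ≥ -4)) ∧ 19*x > -9)) ∧ ((¬(a[x] + x ≥ -4)) → 19*x > -9))) ∧ ((¬(a[x] + x ≥ -4)) → 4*s + 7*x > 27).
Before the if: ((val = s - 12 ∨ a[3] + x < -9) → x < 4*val - 15) ∧ ((¬(val = s - 12 ∨ a[3] + x < -9)) → ((a[x] + x ≥ -4 → ((a[x] + x ≥ -4 → ((¬(a[x] + x ≥ -4)) ∧ 19*x > -9)) ∧ ((¬(a[x] + x ≥ -4)) → 19*x > -9))) ∧ ((¬(a[x] + x ≥ -4)) → 4*s + 7*x > 27)))
Answer: WP = ((val = s - 12 ∨ a[3] + x < -9) → x < 4*val - 15) ∧ ((¬(val = s - 12 ∨ a[3] + x < -9)) → ((a[x] + x ≥ -4 → ((a[x] + x ≥ -4 → ((¬(a[x] + x ≥ -4)) ∧ 19*x > -9)) ∧ ((¬(a[x] + x ≥ -4)) → 19*x > -9))) ∧ ((¬(a[x] + x ≥ -4)) → 4*s + 7*x > 27)))
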